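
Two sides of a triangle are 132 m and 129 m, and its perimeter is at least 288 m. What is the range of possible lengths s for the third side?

Triangle inequality alone gives 3 < s < 261.
The perimeter condition gives s ≥ 288 − 132 − 129 = 27.
Intersecting the two: 27 ≤ s < 261.

27 ≤ s < 261 m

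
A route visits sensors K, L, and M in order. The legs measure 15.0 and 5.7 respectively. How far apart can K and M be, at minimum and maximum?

9.3 ≤ KM ≤ 20.7

By the triangle inequality, |15.0 − 5.7| ≤ KM ≤ 15.0 + 5.7.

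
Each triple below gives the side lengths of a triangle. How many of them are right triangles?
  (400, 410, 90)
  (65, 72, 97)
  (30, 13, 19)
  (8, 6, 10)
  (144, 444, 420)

(400,410,90): 90²+400² = 168100 = 410² → right
(65,72,97): 65²+72² = 9409 = 97² → right
(30,13,19): 13²+19² = 530 < 900 = 30² → obtuse
(8,6,10): 6²+8² = 100 = 10² → right
(144,444,420): 144²+420² = 197136 = 444² → right
4 of the 5 are right.

4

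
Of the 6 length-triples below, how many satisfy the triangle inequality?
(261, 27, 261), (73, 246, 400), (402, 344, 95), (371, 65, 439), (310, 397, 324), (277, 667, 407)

(27,261,261): 27+261 > 261 → valid
(73,246,400): 73+246 ≤ 400 → not valid
(95,344,402): 95+344 > 402 → valid
(65,371,439): 65+371 ≤ 439 → not valid
(310,324,397): 310+324 > 397 → valid
(277,407,667): 277+407 > 667 → valid
4 of the 6 triples form a triangle.

4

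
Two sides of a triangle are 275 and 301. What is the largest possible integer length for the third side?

The third side must be strictly less than 275 + 301 = 576.
The largest integer below 576 is 575.

575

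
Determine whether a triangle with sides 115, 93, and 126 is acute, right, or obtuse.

acute

Compare the square of the longest side to the sum of squares of the other two: 93² + 115² = 21874 > 15876 = 126².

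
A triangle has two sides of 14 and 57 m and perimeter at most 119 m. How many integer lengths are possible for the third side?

Triangle inequality: 43 < x < 71. Perimeter ≤ 119 gives x ≤ 119 − 14 − 57 = 48.
So 43 < x ≤ 48; integers 44 through 48: 5 values.

5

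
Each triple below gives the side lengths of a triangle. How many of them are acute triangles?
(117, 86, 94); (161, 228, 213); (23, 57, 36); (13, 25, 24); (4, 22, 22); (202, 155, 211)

(117,86,94): 86²+94² = 16232 > 13689 = 117² → acute
(161,228,213): 161²+213² = 71290 > 51984 = 228² → acute
(23,57,36): 23²+36² = 1825 < 3249 = 57² → obtuse
(13,25,24): 13²+24² = 745 > 625 = 25² → acute
(4,22,22): 4²+22² = 500 > 484 = 22² → acute
(202,155,211): 155²+202² = 64829 > 44521 = 211² → acute
5 of the 6 are acute.

5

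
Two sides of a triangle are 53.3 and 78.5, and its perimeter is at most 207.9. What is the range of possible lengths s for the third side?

25.2 < s ≤ 76.1

Triangle inequality alone gives 25.2 < s < 131.8.
The perimeter condition gives s ≤ 207.9 − 53.3 − 78.5 = 76.1.
Intersecting the two: 25.2 < s ≤ 76.1.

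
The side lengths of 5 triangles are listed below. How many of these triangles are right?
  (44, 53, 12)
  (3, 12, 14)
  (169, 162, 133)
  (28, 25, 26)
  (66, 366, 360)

(44,53,12): 12²+44² = 2080 < 2809 = 53² → obtuse
(3,12,14): 3²+12² = 153 < 196 = 14² → obtuse
(169,162,133): 133²+162² = 43933 > 28561 = 169² → acute
(28,25,26): 25²+26² = 1301 > 784 = 28² → acute
(66,366,360): 66²+360² = 133956 = 366² → right
1 of the 5 is right.

1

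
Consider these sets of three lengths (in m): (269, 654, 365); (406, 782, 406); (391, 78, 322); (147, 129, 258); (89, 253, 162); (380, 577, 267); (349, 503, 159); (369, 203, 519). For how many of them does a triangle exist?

(269,365,654): 269+365 ≤ 654 → not valid
(406,406,782): 406+406 > 782 → valid
(78,322,391): 78+322 > 391 → valid
(129,147,258): 129+147 > 258 → valid
(89,162,253): 89+162 ≤ 253 → not valid
(267,380,577): 267+380 > 577 → valid
(159,349,503): 159+349 > 503 → valid
(203,369,519): 203+369 > 519 → valid
6 of the 8 triples form a triangle.

6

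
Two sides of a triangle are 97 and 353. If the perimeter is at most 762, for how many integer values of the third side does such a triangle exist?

Triangle inequality: 256 < x < 450. Perimeter ≤ 762 gives x ≤ 762 − 97 − 353 = 312.
So 256 < x ≤ 312; integers 257 through 312: 56 values.

56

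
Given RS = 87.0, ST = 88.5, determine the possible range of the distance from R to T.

By the triangle inequality, |87.0 − 88.5| ≤ RT ≤ 87.0 + 88.5.

1.5 ≤ RT ≤ 175.5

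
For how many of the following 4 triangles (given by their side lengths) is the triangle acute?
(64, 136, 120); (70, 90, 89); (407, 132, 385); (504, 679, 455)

(64,136,120): 64²+120² = 18496 = 136² → right
(70,90,89): 70²+89² = 12821 > 8100 = 90² → acute
(407,132,385): 132²+385² = 165649 = 407² → right
(504,679,455): 455²+504² = 461041 = 679² → right
1 of the 4 is acute.

1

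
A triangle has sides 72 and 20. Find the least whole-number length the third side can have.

The third side must be strictly greater than |72 − 20| = 52.
The smallest integer above 52 is 53.

53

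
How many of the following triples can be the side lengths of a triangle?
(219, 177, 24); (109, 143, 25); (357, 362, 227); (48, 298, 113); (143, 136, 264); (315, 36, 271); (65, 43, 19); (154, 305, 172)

3

(24,177,219): 24+177 ≤ 219 → not valid
(25,109,143): 25+109 ≤ 143 → not valid
(227,357,362): 227+357 > 362 → valid
(48,113,298): 48+113 ≤ 298 → not valid
(136,143,264): 136+143 > 264 → valid
(36,271,315): 36+271 ≤ 315 → not valid
(19,43,65): 19+43 ≤ 65 → not valid
(154,172,305): 154+172 > 305 → valid
3 of the 8 triples form a triangle.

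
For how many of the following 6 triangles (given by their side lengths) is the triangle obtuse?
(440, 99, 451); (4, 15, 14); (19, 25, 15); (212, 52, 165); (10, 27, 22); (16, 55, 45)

5

(440,99,451): 99²+440² = 203401 = 451² → right
(4,15,14): 4²+14² = 212 < 225 = 15² → obtuse
(19,25,15): 15²+19² = 586 < 625 = 25² → obtuse
(212,52,165): 52²+165² = 29929 < 44944 = 212² → obtuse
(10,27,22): 10²+22² = 584 < 729 = 27² → obtuse
(16,55,45): 16²+45² = 2281 < 3025 = 55² → obtuse
5 of the 6 are obtuse.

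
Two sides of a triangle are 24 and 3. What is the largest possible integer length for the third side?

26

The third side must be strictly less than 24 + 3 = 27.
The largest integer below 27 is 26.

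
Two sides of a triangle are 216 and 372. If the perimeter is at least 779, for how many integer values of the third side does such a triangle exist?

397

Triangle inequality: 156 < x < 588. Perimeter ≥ 779 gives x ≥ 779 − 216 − 372 = 191.
So 191 ≤ x < 588; integers 191 through 587: 397 values.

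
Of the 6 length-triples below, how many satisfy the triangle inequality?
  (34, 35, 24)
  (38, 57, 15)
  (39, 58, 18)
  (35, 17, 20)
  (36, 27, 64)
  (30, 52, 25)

(24,34,35): 24+34 > 35 → valid
(15,38,57): 15+38 ≤ 57 → not valid
(18,39,58): 18+39 ≤ 58 → not valid
(17,20,35): 17+20 > 35 → valid
(27,36,64): 27+36 ≤ 64 → not valid
(25,30,52): 25+30 > 52 → valid
3 of the 6 triples form a triangle.

3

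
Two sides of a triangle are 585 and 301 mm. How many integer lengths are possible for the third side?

601

The third side lies in the open interval (284, 886).
Integers from 285 to 885 inclusive: 885 − 285 + 1 = 601.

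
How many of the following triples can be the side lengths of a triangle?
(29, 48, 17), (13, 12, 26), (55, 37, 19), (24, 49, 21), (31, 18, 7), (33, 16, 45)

2

(17,29,48): 17+29 ≤ 48 → not valid
(12,13,26): 12+13 ≤ 26 → not valid
(19,37,55): 19+37 > 55 → valid
(21,24,49): 21+24 ≤ 49 → not valid
(7,18,31): 7+18 ≤ 31 → not valid
(16,33,45): 16+33 > 45 → valid
2 of the 6 triples form a triangle.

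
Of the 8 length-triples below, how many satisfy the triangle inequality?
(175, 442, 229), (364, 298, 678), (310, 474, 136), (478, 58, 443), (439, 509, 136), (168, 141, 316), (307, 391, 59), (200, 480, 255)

(175,229,442): 175+229 ≤ 442 → not valid
(298,364,678): 298+364 ≤ 678 → not valid
(136,310,474): 136+310 ≤ 474 → not valid
(58,443,478): 58+443 > 478 → valid
(136,439,509): 136+439 > 509 → valid
(141,168,316): 141+168 ≤ 316 → not valid
(59,307,391): 59+307 ≤ 391 → not valid
(200,255,480): 200+255 ≤ 480 → not valid
2 of the 8 triples form a triangle.

2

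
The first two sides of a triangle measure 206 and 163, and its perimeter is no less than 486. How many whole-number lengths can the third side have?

252

Triangle inequality: 43 < x < 369. Perimeter ≥ 486 gives x ≥ 486 − 206 − 163 = 117.
So 117 ≤ x < 369; integers 117 through 368: 252 values.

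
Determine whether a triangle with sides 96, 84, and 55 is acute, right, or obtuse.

acute

Compare the square of the longest side to the sum of squares of the other two: 55² + 84² = 10081 > 9216 = 96².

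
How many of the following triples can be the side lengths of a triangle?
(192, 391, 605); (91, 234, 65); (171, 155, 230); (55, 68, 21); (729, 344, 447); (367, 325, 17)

3

(192,391,605): 192+391 ≤ 605 → not valid
(65,91,234): 65+91 ≤ 234 → not valid
(155,171,230): 155+171 > 230 → valid
(21,55,68): 21+55 > 68 → valid
(344,447,729): 344+447 > 729 → valid
(17,325,367): 17+325 ≤ 367 → not valid
3 of the 6 triples form a triangle.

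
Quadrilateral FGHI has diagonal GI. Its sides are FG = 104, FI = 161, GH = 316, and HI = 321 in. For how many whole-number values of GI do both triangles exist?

From triangle FGI: 57 < GI < 265.
From triangle HGI: 5 < GI < 637.
Intersection: 57 < GI < 265, so integers 58 through 264: 207 values.

207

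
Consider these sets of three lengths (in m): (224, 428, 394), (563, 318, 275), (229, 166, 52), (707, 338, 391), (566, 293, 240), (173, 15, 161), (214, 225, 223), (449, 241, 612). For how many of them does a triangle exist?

(224,394,428): 224+394 > 428 → valid
(275,318,563): 275+318 > 563 → valid
(52,166,229): 52+166 ≤ 229 → not valid
(338,391,707): 338+391 > 707 → valid
(240,293,566): 240+293 ≤ 566 → not valid
(15,161,173): 15+161 > 173 → valid
(214,223,225): 214+223 > 225 → valid
(241,449,612): 241+449 > 612 → valid
6 of the 8 triples form a triangle.

6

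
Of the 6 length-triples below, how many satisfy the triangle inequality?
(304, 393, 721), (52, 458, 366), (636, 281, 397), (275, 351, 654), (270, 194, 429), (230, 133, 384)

(304,393,721): 304+393 ≤ 721 → not valid
(52,366,458): 52+366 ≤ 458 → not valid
(281,397,636): 281+397 > 636 → valid
(275,351,654): 275+351 ≤ 654 → not valid
(194,270,429): 194+270 > 429 → valid
(133,230,384): 133+230 ≤ 384 → not valid
2 of the 6 triples form a triangle.

2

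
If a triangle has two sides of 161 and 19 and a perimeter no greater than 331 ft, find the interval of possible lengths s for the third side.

142 < s ≤ 151 ft

Triangle inequality alone gives 142 < s < 180.
The perimeter condition gives s ≤ 331 − 161 − 19 = 151.
Intersecting the two: 142 < s ≤ 151.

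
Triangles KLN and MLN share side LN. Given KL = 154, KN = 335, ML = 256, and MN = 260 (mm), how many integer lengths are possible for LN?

From triangle KLN: 181 < LN < 489.
From triangle MLN: 4 < LN < 516.
Intersection: 181 < LN < 489, so integers 182 through 488: 307 values.

307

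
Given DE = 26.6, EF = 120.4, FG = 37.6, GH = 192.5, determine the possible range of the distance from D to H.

The maximum is all hops collinear in one direction: 26.6 + 120.4 + 37.6 + 192.5 = 377.1.
The longest hop is 192.5; the others sum to 184.6. Folding the others back against it leaves at least 192.5 − 184.6 = 7.9.

7.9 ≤ DH ≤ 377.1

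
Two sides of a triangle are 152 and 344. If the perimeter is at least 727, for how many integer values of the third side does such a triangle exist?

Triangle inequality: 192 < x < 496. Perimeter ≥ 727 gives x ≥ 727 − 152 − 344 = 231.
So 231 ≤ x < 496; integers 231 through 495: 265 values.

265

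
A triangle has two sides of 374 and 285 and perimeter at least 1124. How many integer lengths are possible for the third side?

194

Triangle inequality: 89 < x < 659. Perimeter ≥ 1124 gives x ≥ 1124 − 374 − 285 = 465.
So 465 ≤ x < 659; integers 465 through 658: 194 values.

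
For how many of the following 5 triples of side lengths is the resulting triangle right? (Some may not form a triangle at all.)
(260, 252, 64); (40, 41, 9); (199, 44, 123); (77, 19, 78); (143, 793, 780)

3

(260,252,64): 64²+252² = 67600 = 260² → right
(40,41,9): 9²+40² = 1681 = 41² → right
(199,44,123): 44+123 ≤ 199, not a triangle
(77,19,78): 19²+77² = 6290 > 6084 = 78² → acute
(143,793,780): 143²+780² = 628849 = 793² → right
3 of the 5 are right.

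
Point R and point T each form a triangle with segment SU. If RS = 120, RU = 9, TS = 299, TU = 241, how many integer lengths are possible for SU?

From triangle RSU: 111 < SU < 129.
From triangle TSU: 58 < SU < 540.
Intersection: 111 < SU < 129, so integers 112 through 128: 17 values.

17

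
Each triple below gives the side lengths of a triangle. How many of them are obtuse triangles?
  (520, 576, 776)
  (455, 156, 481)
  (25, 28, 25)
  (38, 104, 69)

1

(520,576,776): 520²+576² = 602176 = 776² → right
(455,156,481): 156²+455² = 231361 = 481² → right
(25,28,25): 25²+25² = 1250 > 784 = 28² → acute
(38,104,69): 38²+69² = 6205 < 10816 = 104² → obtuse
1 of the 4 is obtuse.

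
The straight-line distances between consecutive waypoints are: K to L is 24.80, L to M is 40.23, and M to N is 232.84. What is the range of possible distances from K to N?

The maximum is all hops collinear in one direction: 24.80 + 40.23 + 232.84 = 297.87.
The longest hop is 232.84; the others sum to 65.03. Folding the others back against it leaves at least 232.84 − 65.03 = 167.81.

167.81 ≤ KN ≤ 297.87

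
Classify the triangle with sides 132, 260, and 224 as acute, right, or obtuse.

right

Compare the square of the longest side to the sum of squares of the other two: 132² + 224² = 67600 = 260².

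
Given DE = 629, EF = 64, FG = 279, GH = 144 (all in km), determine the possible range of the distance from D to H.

The maximum is all hops collinear in one direction: 629 + 64 + 279 + 144 = 1116.
The longest hop is 629; the others sum to 487. Folding the others back against it leaves at least 629 − 487 = 142.

142 ≤ DH ≤ 1116 km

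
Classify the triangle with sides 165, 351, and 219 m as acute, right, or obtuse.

Compare the square of the longest side to the sum of squares of the other two: 165² + 219² = 75186 < 123201 = 351².

obtuse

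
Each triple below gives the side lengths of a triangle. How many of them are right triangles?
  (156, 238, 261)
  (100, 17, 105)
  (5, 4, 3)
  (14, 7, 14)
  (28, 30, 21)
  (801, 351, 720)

(156,238,261): 156²+238² = 80980 > 68121 = 261² → acute
(100,17,105): 17²+100² = 10289 < 11025 = 105² → obtuse
(5,4,3): 3²+4² = 25 = 5² → right
(14,7,14): 7²+14² = 245 > 196 = 14² → acute
(28,30,21): 21²+28² = 1225 > 900 = 30² → acute
(801,351,720): 351²+720² = 641601 = 801² → right
2 of the 6 are right.

2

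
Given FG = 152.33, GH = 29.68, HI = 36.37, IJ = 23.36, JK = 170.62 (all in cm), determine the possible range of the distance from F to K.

0 ≤ FK ≤ 412.36 cm

The maximum is all hops collinear in one direction: 152.33 + 29.68 + 36.37 + 23.36 + 170.62 = 412.36.
The longest hop is 170.62; the others sum to 241.74. Since 170.62 ≤ 241.74, the path can fold back on itself completely, so the minimum distance is 0.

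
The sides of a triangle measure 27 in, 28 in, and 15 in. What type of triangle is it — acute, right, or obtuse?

Compare the square of the longest side to the sum of squares of the other two: 15² + 27² = 954 > 784 = 28².

acute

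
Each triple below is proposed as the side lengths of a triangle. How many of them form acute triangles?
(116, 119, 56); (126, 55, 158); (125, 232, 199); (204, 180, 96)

(116,119,56): 56²+116² = 16592 > 14161 = 119² → acute
(126,55,158): 55²+126² = 18901 < 24964 = 158² → obtuse
(125,232,199): 125²+199² = 55226 > 53824 = 232² → acute
(204,180,96): 96²+180² = 41616 = 204² → right
2 of the 4 are acute.

2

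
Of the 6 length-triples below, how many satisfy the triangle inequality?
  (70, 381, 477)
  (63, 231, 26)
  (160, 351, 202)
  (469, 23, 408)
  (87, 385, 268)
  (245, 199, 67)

(70,381,477): 70+381 ≤ 477 → not valid
(26,63,231): 26+63 ≤ 231 → not valid
(160,202,351): 160+202 > 351 → valid
(23,408,469): 23+408 ≤ 469 → not valid
(87,268,385): 87+268 ≤ 385 → not valid
(67,199,245): 67+199 > 245 → valid
2 of the 6 triples form a triangle.

2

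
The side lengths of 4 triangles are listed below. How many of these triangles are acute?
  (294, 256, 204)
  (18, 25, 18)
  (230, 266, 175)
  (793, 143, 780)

3

(294,256,204): 204²+256² = 107152 > 86436 = 294² → acute
(18,25,18): 18²+18² = 648 > 625 = 25² → acute
(230,266,175): 175²+230² = 83525 > 70756 = 266² → acute
(793,143,780): 143²+780² = 628849 = 793² → right
3 of the 4 are acute.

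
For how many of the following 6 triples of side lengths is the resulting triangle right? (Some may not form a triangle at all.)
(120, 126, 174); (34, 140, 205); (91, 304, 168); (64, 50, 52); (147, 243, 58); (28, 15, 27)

1

(120,126,174): 120²+126² = 30276 = 174² → right
(34,140,205): 34+140 ≤ 205, not a triangle
(91,304,168): 91+168 ≤ 304, not a triangle
(64,50,52): 50²+52² = 5204 > 4096 = 64² → acute
(147,243,58): 58+147 ≤ 243, not a triangle
(28,15,27): 15²+27² = 954 > 784 = 28² → acute
1 of the 6 is right.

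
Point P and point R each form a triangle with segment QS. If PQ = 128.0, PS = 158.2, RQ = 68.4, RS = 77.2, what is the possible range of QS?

30.2 < QS < 145.6

From triangle PQS: |128.0 − 158.2| < QS < 128.0 + 158.2, i.e. 30.2 < QS < 286.2.
From triangle RQS: 8.8 < QS < 145.6.
Both must hold, so QS lies in the intersection.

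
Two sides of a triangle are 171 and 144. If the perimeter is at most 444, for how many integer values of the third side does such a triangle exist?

102

Triangle inequality: 27 < x < 315. Perimeter ≤ 444 gives x ≤ 444 − 171 − 144 = 129.
So 27 < x ≤ 129; integers 28 through 129: 102 values.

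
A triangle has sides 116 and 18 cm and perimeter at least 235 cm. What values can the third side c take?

101 ≤ c < 134

Triangle inequality alone gives 98 < c < 134.
The perimeter condition gives c ≥ 235 − 116 − 18 = 101.
Intersecting the two: 101 ≤ c < 134.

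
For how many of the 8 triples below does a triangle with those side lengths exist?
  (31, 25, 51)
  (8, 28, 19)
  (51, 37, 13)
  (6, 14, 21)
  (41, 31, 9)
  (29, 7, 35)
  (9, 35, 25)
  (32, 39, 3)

2

(25,31,51): 25+31 > 51 → valid
(8,19,28): 8+19 ≤ 28 → not valid
(13,37,51): 13+37 ≤ 51 → not valid
(6,14,21): 6+14 ≤ 21 → not valid
(9,31,41): 9+31 ≤ 41 → not valid
(7,29,35): 7+29 > 35 → valid
(9,25,35): 9+25 ≤ 35 → not valid
(3,32,39): 3+32 ≤ 39 → not valid
2 of the 8 triples form a triangle.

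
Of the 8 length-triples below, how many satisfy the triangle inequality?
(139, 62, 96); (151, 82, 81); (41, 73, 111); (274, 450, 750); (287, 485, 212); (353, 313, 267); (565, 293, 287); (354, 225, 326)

(62,96,139): 62+96 > 139 → valid
(81,82,151): 81+82 > 151 → valid
(41,73,111): 41+73 > 111 → valid
(274,450,750): 274+450 ≤ 750 → not valid
(212,287,485): 212+287 > 485 → valid
(267,313,353): 267+313 > 353 → valid
(287,293,565): 287+293 > 565 → valid
(225,326,354): 225+326 > 354 → valid
7 of the 8 triples form a triangle.

7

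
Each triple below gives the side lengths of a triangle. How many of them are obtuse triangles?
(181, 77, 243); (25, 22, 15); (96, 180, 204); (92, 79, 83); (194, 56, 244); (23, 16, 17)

2

(181,77,243): 77²+181² = 38690 < 59049 = 243² → obtuse
(25,22,15): 15²+22² = 709 > 625 = 25² → acute
(96,180,204): 96²+180² = 41616 = 204² → right
(92,79,83): 79²+83² = 13130 > 8464 = 92² → acute
(194,56,244): 56²+194² = 40772 < 59536 = 244² → obtuse
(23,16,17): 16²+17² = 545 > 529 = 23² → acute
2 of the 6 are obtuse.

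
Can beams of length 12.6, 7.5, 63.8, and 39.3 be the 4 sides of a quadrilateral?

No

For a quadrilateral, each side must be shorter than the sum of the others.
Here the longest side is 63.8, but the remaining 3 sides sum to only 59.4.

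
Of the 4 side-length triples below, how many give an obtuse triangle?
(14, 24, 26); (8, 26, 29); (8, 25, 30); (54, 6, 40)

(14,24,26): 14²+24² = 772 > 676 = 26² → acute
(8,26,29): 8²+26² = 740 < 841 = 29² → obtuse
(8,25,30): 8²+25² = 689 < 900 = 30² → obtuse
(54,6,40): 6+40 ≤ 54, not a triangle
2 of the 4 are obtuse.

2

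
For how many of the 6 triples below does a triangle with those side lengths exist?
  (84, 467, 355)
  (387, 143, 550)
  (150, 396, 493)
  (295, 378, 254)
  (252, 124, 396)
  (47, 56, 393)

(84,355,467): 84+355 ≤ 467 → not valid
(143,387,550): 143+387 ≤ 550 → not valid
(150,396,493): 150+396 > 493 → valid
(254,295,378): 254+295 > 378 → valid
(124,252,396): 124+252 ≤ 396 → not valid
(47,56,393): 47+56 ≤ 393 → not valid
2 of the 6 triples form a triangle.

2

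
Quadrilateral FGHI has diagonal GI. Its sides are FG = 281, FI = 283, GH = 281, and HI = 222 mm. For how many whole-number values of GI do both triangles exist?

443

From triangle FGI: 2 < GI < 564.
From triangle HGI: 59 < GI < 503.
Intersection: 59 < GI < 503, so integers 60 through 502: 443 values.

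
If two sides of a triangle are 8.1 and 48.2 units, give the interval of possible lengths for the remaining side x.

40.1 < x < 56.3 (units)

By the triangle inequality, x must be less than 8.1 + 48.2 = 56.3 and greater than |8.1 − 48.2| = 40.1.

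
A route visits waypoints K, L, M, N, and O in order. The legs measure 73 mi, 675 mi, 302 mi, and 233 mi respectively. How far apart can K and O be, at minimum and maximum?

The maximum is all hops collinear in one direction: 73 + 675 + 302 + 233 = 1283.
The longest hop is 675; the others sum to 608. Folding the others back against it leaves at least 675 − 608 = 67.

67 ≤ KO ≤ 1283 mi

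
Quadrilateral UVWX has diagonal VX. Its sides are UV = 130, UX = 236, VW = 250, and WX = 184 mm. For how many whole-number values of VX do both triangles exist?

From triangle UVX: 106 < VX < 366.
From triangle WVX: 66 < VX < 434.
Intersection: 106 < VX < 366, so integers 107 through 365: 259 values.

259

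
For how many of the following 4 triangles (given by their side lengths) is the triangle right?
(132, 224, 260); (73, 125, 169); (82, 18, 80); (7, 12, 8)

(132,224,260): 132²+224² = 67600 = 260² → right
(73,125,169): 73²+125² = 20954 < 28561 = 169² → obtuse
(82,18,80): 18²+80² = 6724 = 82² → right
(7,12,8): 7²+8² = 113 < 144 = 12² → obtuse
2 of the 4 are right.

2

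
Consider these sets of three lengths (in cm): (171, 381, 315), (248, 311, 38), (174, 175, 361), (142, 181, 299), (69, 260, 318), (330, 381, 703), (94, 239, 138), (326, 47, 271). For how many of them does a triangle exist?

(171,315,381): 171+315 > 381 → valid
(38,248,311): 38+248 ≤ 311 → not valid
(174,175,361): 174+175 ≤ 361 → not valid
(142,181,299): 142+181 > 299 → valid
(69,260,318): 69+260 > 318 → valid
(330,381,703): 330+381 > 703 → valid
(94,138,239): 94+138 ≤ 239 → not valid
(47,271,326): 47+271 ≤ 326 → not valid
4 of the 8 triples form a triangle.

4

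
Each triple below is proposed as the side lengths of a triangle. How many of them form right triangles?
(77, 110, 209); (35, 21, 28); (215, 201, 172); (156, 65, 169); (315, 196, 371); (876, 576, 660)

(77,110,209): 77+110 ≤ 209, not a triangle
(35,21,28): 21²+28² = 1225 = 35² → right
(215,201,172): 172²+201² = 69985 > 46225 = 215² → acute
(156,65,169): 65²+156² = 28561 = 169² → right
(315,196,371): 196²+315² = 137641 = 371² → right
(876,576,660): 576²+660² = 767376 = 876² → right
4 of the 6 are right.

4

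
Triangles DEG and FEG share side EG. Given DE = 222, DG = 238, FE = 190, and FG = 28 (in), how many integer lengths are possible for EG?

From triangle DEG: 16 < EG < 460.
From triangle FEG: 162 < EG < 218.
Intersection: 162 < EG < 218, so integers 163 through 217: 55 values.

55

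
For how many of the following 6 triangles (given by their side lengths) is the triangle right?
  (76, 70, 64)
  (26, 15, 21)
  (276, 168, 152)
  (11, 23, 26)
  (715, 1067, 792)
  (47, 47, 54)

1

(76,70,64): 64²+70² = 8996 > 5776 = 76² → acute
(26,15,21): 15²+21² = 666 < 676 = 26² → obtuse
(276,168,152): 152²+168² = 51328 < 76176 = 276² → obtuse
(11,23,26): 11²+23² = 650 < 676 = 26² → obtuse
(715,1067,792): 715²+792² = 1138489 = 1067² → right
(47,47,54): 47²+47² = 4418 > 2916 = 54² → acute
1 of the 6 is right.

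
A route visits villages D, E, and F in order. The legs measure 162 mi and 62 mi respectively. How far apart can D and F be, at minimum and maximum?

100 ≤ DF ≤ 224 mi

By the triangle inequality, |162 − 62| ≤ DF ≤ 162 + 62.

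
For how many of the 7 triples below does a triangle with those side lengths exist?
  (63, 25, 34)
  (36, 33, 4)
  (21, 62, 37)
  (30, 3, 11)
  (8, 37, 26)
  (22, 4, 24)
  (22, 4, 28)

(25,34,63): 25+34 ≤ 63 → not valid
(4,33,36): 4+33 > 36 → valid
(21,37,62): 21+37 ≤ 62 → not valid
(3,11,30): 3+11 ≤ 30 → not valid
(8,26,37): 8+26 ≤ 37 → not valid
(4,22,24): 4+22 > 24 → valid
(4,22,28): 4+22 ≤ 28 → not valid
2 of the 7 triples form a triangle.

2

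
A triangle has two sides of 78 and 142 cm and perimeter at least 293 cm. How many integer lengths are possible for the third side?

Triangle inequality: 64 < x < 220. Perimeter ≥ 293 gives x ≥ 293 − 78 − 142 = 73.
So 73 ≤ x < 220; integers 73 through 219: 147 values.

147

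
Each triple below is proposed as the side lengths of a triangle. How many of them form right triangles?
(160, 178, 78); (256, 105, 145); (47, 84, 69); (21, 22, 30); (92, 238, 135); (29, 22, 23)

1

(160,178,78): 78²+160² = 31684 = 178² → right
(256,105,145): 105+145 ≤ 256, not a triangle
(47,84,69): 47²+69² = 6970 < 7056 = 84² → obtuse
(21,22,30): 21²+22² = 925 > 900 = 30² → acute
(92,238,135): 92+135 ≤ 238, not a triangle
(29,22,23): 22²+23² = 1013 > 841 = 29² → acute
1 of the 6 is right.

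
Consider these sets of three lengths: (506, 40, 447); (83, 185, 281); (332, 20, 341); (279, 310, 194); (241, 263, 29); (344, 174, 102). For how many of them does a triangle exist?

(40,447,506): 40+447 ≤ 506 → not valid
(83,185,281): 83+185 ≤ 281 → not valid
(20,332,341): 20+332 > 341 → valid
(194,279,310): 194+279 > 310 → valid
(29,241,263): 29+241 > 263 → valid
(102,174,344): 102+174 ≤ 344 → not valid
3 of the 6 triples form a triangle.

3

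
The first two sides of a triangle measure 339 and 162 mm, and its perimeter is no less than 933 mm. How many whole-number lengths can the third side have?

Triangle inequality: 177 < x < 501. Perimeter ≥ 933 gives x ≥ 933 − 339 − 162 = 432.
So 432 ≤ x < 501; integers 432 through 500: 69 values.

69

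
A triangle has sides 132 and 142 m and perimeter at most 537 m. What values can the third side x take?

Triangle inequality alone gives 10 < x < 274.
The perimeter condition gives x ≤ 537 − 132 − 142 = 263.
Intersecting the two: 10 < x ≤ 263.

10 < x ≤ 263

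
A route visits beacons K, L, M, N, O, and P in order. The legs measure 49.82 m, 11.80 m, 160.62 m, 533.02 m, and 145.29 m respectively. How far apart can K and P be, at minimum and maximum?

The maximum is all hops collinear in one direction: 49.82 + 11.80 + 160.62 + 533.02 + 145.29 = 900.55.
The longest hop is 533.02; the others sum to 367.53. Folding the others back against it leaves at least 533.02 − 367.53 = 165.49.

165.49 ≤ KP ≤ 900.55 m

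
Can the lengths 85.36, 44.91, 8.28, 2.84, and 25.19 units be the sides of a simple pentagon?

No

For a pentagon, each side must be shorter than the sum of the others.
Here the longest side is 85.36, but the remaining 4 sides sum to only 81.22.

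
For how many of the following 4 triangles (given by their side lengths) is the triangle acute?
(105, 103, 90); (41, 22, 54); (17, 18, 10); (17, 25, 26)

(105,103,90): 90²+103² = 18709 > 11025 = 105² → acute
(41,22,54): 22²+41² = 2165 < 2916 = 54² → obtuse
(17,18,10): 10²+17² = 389 > 324 = 18² → acute
(17,25,26): 17²+25² = 914 > 676 = 26² → acute
3 of the 4 are acute.

3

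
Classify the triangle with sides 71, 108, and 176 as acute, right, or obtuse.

Compare the square of the longest side to the sum of squares of the other two: 71² + 108² = 16705 < 30976 = 176².

obtuse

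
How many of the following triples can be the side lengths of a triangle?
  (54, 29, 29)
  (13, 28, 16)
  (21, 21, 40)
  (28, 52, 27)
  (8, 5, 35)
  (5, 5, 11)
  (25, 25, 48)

(29,29,54): 29+29 > 54 → valid
(13,16,28): 13+16 > 28 → valid
(21,21,40): 21+21 > 40 → valid
(27,28,52): 27+28 > 52 → valid
(5,8,35): 5+8 ≤ 35 → not valid
(5,5,11): 5+5 ≤ 11 → not valid
(25,25,48): 25+25 > 48 → valid
5 of the 7 triples form a triangle.

5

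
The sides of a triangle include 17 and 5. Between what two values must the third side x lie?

By the triangle inequality, x must be less than 17 + 5 = 22 and greater than |17 − 5| = 12.

12 < x < 22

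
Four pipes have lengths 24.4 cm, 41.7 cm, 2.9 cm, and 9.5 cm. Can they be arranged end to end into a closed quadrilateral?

For a quadrilateral, each side must be shorter than the sum of the others.
Here the longest side is 41.7, but the remaining 3 sides sum to only 36.8.

No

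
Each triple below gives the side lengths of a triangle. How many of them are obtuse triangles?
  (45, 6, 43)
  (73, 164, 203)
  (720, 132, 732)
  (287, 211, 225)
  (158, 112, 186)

2

(45,6,43): 6²+43² = 1885 < 2025 = 45² → obtuse
(73,164,203): 73²+164² = 32225 < 41209 = 203² → obtuse
(720,132,732): 132²+720² = 535824 = 732² → right
(287,211,225): 211²+225² = 95146 > 82369 = 287² → acute
(158,112,186): 112²+158² = 37508 > 34596 = 186² → acute
2 of the 5 are obtuse.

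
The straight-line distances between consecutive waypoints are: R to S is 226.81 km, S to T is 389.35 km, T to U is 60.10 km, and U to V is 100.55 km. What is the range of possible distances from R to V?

The maximum is all hops collinear in one direction: 226.81 + 389.35 + 60.10 + 100.55 = 776.81.
The longest hop is 389.35; the others sum to 387.46. Folding the others back against it leaves at least 389.35 − 387.46 = 1.89.

1.89 ≤ RV ≤ 776.81 km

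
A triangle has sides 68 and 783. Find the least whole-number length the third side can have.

716

The third side must be strictly greater than |68 − 783| = 715.
The smallest integer above 715 is 716.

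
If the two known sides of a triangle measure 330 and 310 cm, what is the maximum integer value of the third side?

The third side must be strictly less than 330 + 310 = 640.
The largest integer below 640 is 639.

639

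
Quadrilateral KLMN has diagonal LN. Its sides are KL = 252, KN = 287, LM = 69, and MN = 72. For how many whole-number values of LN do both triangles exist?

From triangle KLN: 35 < LN < 539.
From triangle MLN: 3 < LN < 141.
Intersection: 35 < LN < 141, so integers 36 through 140: 105 values.

105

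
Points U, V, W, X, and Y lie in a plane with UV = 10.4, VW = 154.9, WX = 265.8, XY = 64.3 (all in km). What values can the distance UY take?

The maximum is all hops collinear in one direction: 10.4 + 154.9 + 265.8 + 64.3 = 495.4.
The longest hop is 265.8; the others sum to 229.6. Folding the others back against it leaves at least 265.8 − 229.6 = 36.2.

36.2 ≤ UY ≤ 495.4 km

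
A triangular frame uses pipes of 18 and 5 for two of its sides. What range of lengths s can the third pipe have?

By the triangle inequality, s must be less than 18 + 5 = 23 and greater than |18 − 5| = 13.

13 < s < 23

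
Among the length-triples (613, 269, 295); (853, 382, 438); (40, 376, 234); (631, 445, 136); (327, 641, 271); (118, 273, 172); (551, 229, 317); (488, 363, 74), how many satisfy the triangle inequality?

(269,295,613): 269+295 ≤ 613 → not valid
(382,438,853): 382+438 ≤ 853 → not valid
(40,234,376): 40+234 ≤ 376 → not valid
(136,445,631): 136+445 ≤ 631 → not valid
(271,327,641): 271+327 ≤ 641 → not valid
(118,172,273): 118+172 > 273 → valid
(229,317,551): 229+317 ≤ 551 → not valid
(74,363,488): 74+363 ≤ 488 → not valid
1 of the 8 triples forms a triangle.

1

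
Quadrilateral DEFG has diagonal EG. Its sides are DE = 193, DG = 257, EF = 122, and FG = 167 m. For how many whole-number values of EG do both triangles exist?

224

From triangle DEG: 64 < EG < 450.
From triangle FEG: 45 < EG < 289.
Intersection: 64 < EG < 289, so integers 65 through 288: 224 values.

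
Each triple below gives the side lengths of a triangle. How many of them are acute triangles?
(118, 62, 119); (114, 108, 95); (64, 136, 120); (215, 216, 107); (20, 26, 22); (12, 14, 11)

5

(118,62,119): 62²+118² = 17768 > 14161 = 119² → acute
(114,108,95): 95²+108² = 20689 > 12996 = 114² → acute
(64,136,120): 64²+120² = 18496 = 136² → right
(215,216,107): 107²+215² = 57674 > 46656 = 216² → acute
(20,26,22): 20²+22² = 884 > 676 = 26² → acute
(12,14,11): 11²+12² = 265 > 196 = 14² → acute
5 of the 6 are acute.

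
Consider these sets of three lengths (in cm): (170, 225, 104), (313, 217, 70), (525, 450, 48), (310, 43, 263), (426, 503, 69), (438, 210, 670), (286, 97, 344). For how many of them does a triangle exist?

(104,170,225): 104+170 > 225 → valid
(70,217,313): 70+217 ≤ 313 → not valid
(48,450,525): 48+450 ≤ 525 → not valid
(43,263,310): 43+263 ≤ 310 → not valid
(69,426,503): 69+426 ≤ 503 → not valid
(210,438,670): 210+438 ≤ 670 → not valid
(97,286,344): 97+286 > 344 → valid
2 of the 7 triples form a triangle.

2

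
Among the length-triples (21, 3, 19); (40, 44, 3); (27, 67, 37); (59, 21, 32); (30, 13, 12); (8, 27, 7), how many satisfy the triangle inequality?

1

(3,19,21): 3+19 > 21 → valid
(3,40,44): 3+40 ≤ 44 → not valid
(27,37,67): 27+37 ≤ 67 → not valid
(21,32,59): 21+32 ≤ 59 → not valid
(12,13,30): 12+13 ≤ 30 → not valid
(7,8,27): 7+8 ≤ 27 → not valid
1 of the 6 triples forms a triangle.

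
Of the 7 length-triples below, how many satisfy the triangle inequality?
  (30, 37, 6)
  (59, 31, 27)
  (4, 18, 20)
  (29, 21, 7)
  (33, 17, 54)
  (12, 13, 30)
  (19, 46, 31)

2

(6,30,37): 6+30 ≤ 37 → not valid
(27,31,59): 27+31 ≤ 59 → not valid
(4,18,20): 4+18 > 20 → valid
(7,21,29): 7+21 ≤ 29 → not valid
(17,33,54): 17+33 ≤ 54 → not valid
(12,13,30): 12+13 ≤ 30 → not valid
(19,31,46): 19+31 > 46 → valid
2 of the 7 triples form a triangle.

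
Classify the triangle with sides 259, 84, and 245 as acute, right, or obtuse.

Compare the square of the longest side to the sum of squares of the other two: 84² + 245² = 67081 = 259².

right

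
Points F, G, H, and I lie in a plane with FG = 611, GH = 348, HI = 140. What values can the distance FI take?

123 ≤ FI ≤ 1099

The maximum is all hops collinear in one direction: 611 + 348 + 140 = 1099.
The longest hop is 611; the others sum to 488. Folding the others back against it leaves at least 611 − 488 = 123.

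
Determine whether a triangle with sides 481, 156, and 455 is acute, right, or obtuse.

Compare the square of the longest side to the sum of squares of the other two: 156² + 455² = 231361 = 481².

right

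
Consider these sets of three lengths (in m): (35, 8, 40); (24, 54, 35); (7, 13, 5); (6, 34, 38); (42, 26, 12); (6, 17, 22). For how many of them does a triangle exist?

(8,35,40): 8+35 > 40 → valid
(24,35,54): 24+35 > 54 → valid
(5,7,13): 5+7 ≤ 13 → not valid
(6,34,38): 6+34 > 38 → valid
(12,26,42): 12+26 ≤ 42 → not valid
(6,17,22): 6+17 > 22 → valid
4 of the 6 triples form a triangle.

4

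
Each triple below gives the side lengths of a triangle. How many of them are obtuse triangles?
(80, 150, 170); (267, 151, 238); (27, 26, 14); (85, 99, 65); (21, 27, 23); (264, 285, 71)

1

(80,150,170): 80²+150² = 28900 = 170² → right
(267,151,238): 151²+238² = 79445 > 71289 = 267² → acute
(27,26,14): 14²+26² = 872 > 729 = 27² → acute
(85,99,65): 65²+85² = 11450 > 9801 = 99² → acute
(21,27,23): 21²+23² = 970 > 729 = 27² → acute
(264,285,71): 71²+264² = 74737 < 81225 = 285² → obtuse
1 of the 6 is obtuse.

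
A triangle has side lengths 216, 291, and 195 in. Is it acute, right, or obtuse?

right

Compare the square of the longest side to the sum of squares of the other two: 195² + 216² = 84681 = 291².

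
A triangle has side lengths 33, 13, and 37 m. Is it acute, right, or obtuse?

obtuse

Compare the square of the longest side to the sum of squares of the other two: 13² + 33² = 1258 < 1369 = 37².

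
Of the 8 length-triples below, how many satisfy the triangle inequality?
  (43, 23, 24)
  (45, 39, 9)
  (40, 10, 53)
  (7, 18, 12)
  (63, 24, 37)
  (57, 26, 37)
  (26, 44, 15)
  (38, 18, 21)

5

(23,24,43): 23+24 > 43 → valid
(9,39,45): 9+39 > 45 → valid
(10,40,53): 10+40 ≤ 53 → not valid
(7,12,18): 7+12 > 18 → valid
(24,37,63): 24+37 ≤ 63 → not valid
(26,37,57): 26+37 > 57 → valid
(15,26,44): 15+26 ≤ 44 → not valid
(18,21,38): 18+21 > 38 → valid
5 of the 8 triples form a triangle.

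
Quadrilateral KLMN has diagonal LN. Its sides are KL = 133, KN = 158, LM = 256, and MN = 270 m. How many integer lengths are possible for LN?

265

From triangle KLN: 25 < LN < 291.
From triangle MLN: 14 < LN < 526.
Intersection: 25 < LN < 291, so integers 26 through 290: 265 values.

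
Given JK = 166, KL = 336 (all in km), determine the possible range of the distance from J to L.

170 ≤ JL ≤ 502 km

By the triangle inequality, |166 − 336| ≤ JL ≤ 166 + 336.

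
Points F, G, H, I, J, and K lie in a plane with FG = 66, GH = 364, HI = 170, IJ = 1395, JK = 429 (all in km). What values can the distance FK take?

366 ≤ FK ≤ 2424 km

The maximum is all hops collinear in one direction: 66 + 364 + 170 + 1395 + 429 = 2424.
The longest hop is 1395; the others sum to 1029. Folding the others back against it leaves at least 1395 − 1029 = 366.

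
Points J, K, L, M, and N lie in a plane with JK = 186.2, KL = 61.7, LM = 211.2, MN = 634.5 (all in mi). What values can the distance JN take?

The maximum is all hops collinear in one direction: 186.2 + 61.7 + 211.2 + 634.5 = 1093.6.
The longest hop is 634.5; the others sum to 459.1. Folding the others back against it leaves at least 634.5 − 459.1 = 175.4.

175.4 ≤ JN ≤ 1093.6 mi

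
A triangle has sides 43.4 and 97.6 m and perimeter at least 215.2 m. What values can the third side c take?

74.2 ≤ c < 141.0 m

Triangle inequality alone gives 54.2 < c < 141.0.
The perimeter condition gives c ≥ 215.2 − 43.4 − 97.6 = 74.2.
Intersecting the two: 74.2 ≤ c < 141.0.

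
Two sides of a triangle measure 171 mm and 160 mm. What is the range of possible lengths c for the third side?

By the triangle inequality, c must be less than 171 + 160 = 331 and greater than |171 − 160| = 11.

11 < c < 331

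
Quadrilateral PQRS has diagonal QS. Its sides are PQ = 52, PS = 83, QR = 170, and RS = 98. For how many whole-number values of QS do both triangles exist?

62

From triangle PQS: 31 < QS < 135.
From triangle RQS: 72 < QS < 268.
Intersection: 72 < QS < 135, so integers 73 through 134: 62 values.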